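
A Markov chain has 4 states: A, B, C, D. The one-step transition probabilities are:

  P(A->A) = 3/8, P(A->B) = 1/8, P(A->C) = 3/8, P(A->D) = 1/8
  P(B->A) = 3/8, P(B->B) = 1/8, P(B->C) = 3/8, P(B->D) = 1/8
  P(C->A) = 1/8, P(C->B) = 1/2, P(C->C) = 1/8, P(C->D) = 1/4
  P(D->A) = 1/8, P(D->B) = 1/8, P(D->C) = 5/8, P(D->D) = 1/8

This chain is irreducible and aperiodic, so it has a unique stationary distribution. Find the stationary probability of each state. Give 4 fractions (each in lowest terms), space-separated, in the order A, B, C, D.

Answer: 1/4 1/4 1/3 1/6

Derivation:
The stationary distribution satisfies pi = pi * P, i.e.:
  pi_A = 3/8*pi_A + 3/8*pi_B + 1/8*pi_C + 1/8*pi_D
  pi_B = 1/8*pi_A + 1/8*pi_B + 1/2*pi_C + 1/8*pi_D
  pi_C = 3/8*pi_A + 3/8*pi_B + 1/8*pi_C + 5/8*pi_D
  pi_D = 1/8*pi_A + 1/8*pi_B + 1/4*pi_C + 1/8*pi_D
with normalization: pi_A + pi_B + pi_C + pi_D = 1.

Using the first 3 balance equations plus normalization, the linear system A*pi = b is:
  [-5/8, 3/8, 1/8, 1/8] . pi = 0
  [1/8, -7/8, 1/2, 1/8] . pi = 0
  [3/8, 3/8, -7/8, 5/8] . pi = 0
  [1, 1, 1, 1] . pi = 1

Solving yields:
  pi_A = 1/4
  pi_B = 1/4
  pi_C = 1/3
  pi_D = 1/6

Verification (pi * P):
  1/4*3/8 + 1/4*3/8 + 1/3*1/8 + 1/6*1/8 = 1/4 = pi_A  (ok)
  1/4*1/8 + 1/4*1/8 + 1/3*1/2 + 1/6*1/8 = 1/4 = pi_B  (ok)
  1/4*3/8 + 1/4*3/8 + 1/3*1/8 + 1/6*5/8 = 1/3 = pi_C  (ok)
  1/4*1/8 + 1/4*1/8 + 1/3*1/4 + 1/6*1/8 = 1/6 = pi_D  (ok)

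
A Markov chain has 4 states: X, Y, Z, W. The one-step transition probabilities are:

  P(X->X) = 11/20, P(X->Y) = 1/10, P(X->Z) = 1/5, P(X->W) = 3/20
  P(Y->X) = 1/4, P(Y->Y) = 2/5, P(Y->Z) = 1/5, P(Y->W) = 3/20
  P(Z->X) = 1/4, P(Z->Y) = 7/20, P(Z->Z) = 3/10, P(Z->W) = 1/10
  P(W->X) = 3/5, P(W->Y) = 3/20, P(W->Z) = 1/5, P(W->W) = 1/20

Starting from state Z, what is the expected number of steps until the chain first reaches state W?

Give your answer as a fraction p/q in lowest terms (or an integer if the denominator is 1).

Let h_i = expected steps to first reach W from state i.
Boundary: h_W = 0.
First-step equations for the other states:
  h_X = 1 + 11/20*h_X + 1/10*h_Y + 1/5*h_Z + 3/20*h_W
  h_Y = 1 + 1/4*h_X + 2/5*h_Y + 1/5*h_Z + 3/20*h_W
  h_Z = 1 + 1/4*h_X + 7/20*h_Y + 3/10*h_Z + 1/10*h_W

Substituting h_W = 0 and rearranging gives the linear system (I - Q) h = 1:
  [9/20, -1/10, -1/5] . (h_X, h_Y, h_Z) = 1
  [-1/4, 3/5, -1/5] . (h_X, h_Y, h_Z) = 1
  [-1/4, -7/20, 7/10] . (h_X, h_Y, h_Z) = 1

Solving yields:
  h_X = 36/5
  h_Y = 36/5
  h_Z = 38/5

Starting state is Z, so the expected hitting time is h_Z = 38/5.

Answer: 38/5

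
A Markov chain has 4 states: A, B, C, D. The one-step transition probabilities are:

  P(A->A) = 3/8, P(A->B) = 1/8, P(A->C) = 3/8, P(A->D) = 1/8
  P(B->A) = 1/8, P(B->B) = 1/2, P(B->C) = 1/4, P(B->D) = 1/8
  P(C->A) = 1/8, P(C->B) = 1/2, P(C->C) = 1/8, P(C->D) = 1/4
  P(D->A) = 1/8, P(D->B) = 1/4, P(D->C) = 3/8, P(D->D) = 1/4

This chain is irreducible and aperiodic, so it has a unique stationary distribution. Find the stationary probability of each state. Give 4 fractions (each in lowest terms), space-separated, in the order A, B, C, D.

The stationary distribution satisfies pi = pi * P, i.e.:
  pi_A = 3/8*pi_A + 1/8*pi_B + 1/8*pi_C + 1/8*pi_D
  pi_B = 1/8*pi_A + 1/2*pi_B + 1/2*pi_C + 1/4*pi_D
  pi_C = 3/8*pi_A + 1/4*pi_B + 1/8*pi_C + 3/8*pi_D
  pi_D = 1/8*pi_A + 1/8*pi_B + 1/4*pi_C + 1/4*pi_D
with normalization: pi_A + pi_B + pi_C + pi_D = 1.

Using the first 3 balance equations plus normalization, the linear system A*pi = b is:
  [-5/8, 1/8, 1/8, 1/8] . pi = 0
  [1/8, -1/2, 1/2, 1/4] . pi = 0
  [3/8, 1/4, -7/8, 3/8] . pi = 0
  [1, 1, 1, 1] . pi = 1

Solving yields:
  pi_A = 1/6
  pi_B = 73/186
  pi_C = 97/372
  pi_D = 67/372

Verification (pi * P):
  1/6*3/8 + 73/186*1/8 + 97/372*1/8 + 67/372*1/8 = 1/6 = pi_A  (ok)
  1/6*1/8 + 73/186*1/2 + 97/372*1/2 + 67/372*1/4 = 73/186 = pi_B  (ok)
  1/6*3/8 + 73/186*1/4 + 97/372*1/8 + 67/372*3/8 = 97/372 = pi_C  (ok)
  1/6*1/8 + 73/186*1/8 + 97/372*1/4 + 67/372*1/4 = 67/372 = pi_D  (ok)

Answer: 1/6 73/186 97/372 67/372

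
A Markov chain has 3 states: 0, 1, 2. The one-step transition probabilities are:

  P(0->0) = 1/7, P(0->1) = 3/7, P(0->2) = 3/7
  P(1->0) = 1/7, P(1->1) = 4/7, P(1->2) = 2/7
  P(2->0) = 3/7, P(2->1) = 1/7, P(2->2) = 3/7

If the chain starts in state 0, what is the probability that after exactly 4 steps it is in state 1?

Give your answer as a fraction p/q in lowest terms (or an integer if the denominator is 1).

Answer: 900/2401

Derivation:
Computing P^4 by repeated multiplication:
P^1 =
  0: [1/7, 3/7, 3/7]
  1: [1/7, 4/7, 2/7]
  2: [3/7, 1/7, 3/7]
P^2 =
  0: [13/49, 18/49, 18/49]
  1: [11/49, 3/7, 17/49]
  2: [13/49, 16/49, 20/49]
P^3 =
  0: [85/343, 129/343, 129/343]
  1: [83/343, 134/343, 18/49]
  2: [89/343, 123/343, 131/343]
P^4 =
  0: [601/2401, 900/2401, 900/2401]
  1: [85/343, 911/2401, 895/2401]
  2: [605/2401, 890/2401, 906/2401]

(P^4)[0 -> 1] = 900/2401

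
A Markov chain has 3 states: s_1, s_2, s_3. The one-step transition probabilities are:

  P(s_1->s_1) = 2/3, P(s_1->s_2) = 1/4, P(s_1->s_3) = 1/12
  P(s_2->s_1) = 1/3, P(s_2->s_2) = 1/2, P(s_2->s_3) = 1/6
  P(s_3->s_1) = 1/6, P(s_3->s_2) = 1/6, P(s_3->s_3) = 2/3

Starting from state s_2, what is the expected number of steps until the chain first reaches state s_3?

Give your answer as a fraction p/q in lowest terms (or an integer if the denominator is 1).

Let h_i = expected steps to first reach s_3 from state i.
Boundary: h_s_3 = 0.
First-step equations for the other states:
  h_s_1 = 1 + 2/3*h_s_1 + 1/4*h_s_2 + 1/12*h_s_3
  h_s_2 = 1 + 1/3*h_s_1 + 1/2*h_s_2 + 1/6*h_s_3

Substituting h_s_3 = 0 and rearranging gives the linear system (I - Q) h = 1:
  [1/3, -1/4] . (h_s_1, h_s_2) = 1
  [-1/3, 1/2] . (h_s_1, h_s_2) = 1

Solving yields:
  h_s_1 = 9
  h_s_2 = 8

Starting state is s_2, so the expected hitting time is h_s_2 = 8.

Answer: 8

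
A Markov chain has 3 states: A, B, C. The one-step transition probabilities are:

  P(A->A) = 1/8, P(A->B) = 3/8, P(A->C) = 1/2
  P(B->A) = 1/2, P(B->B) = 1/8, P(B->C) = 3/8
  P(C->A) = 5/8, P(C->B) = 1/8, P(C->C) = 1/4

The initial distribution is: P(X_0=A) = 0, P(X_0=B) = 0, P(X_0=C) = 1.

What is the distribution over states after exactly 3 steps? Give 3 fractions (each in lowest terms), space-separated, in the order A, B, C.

Propagating the distribution step by step (d_{t+1} = d_t * P):
d_0 = (A=0, B=0, C=1)
  d_1[A] = 0*1/8 + 0*1/2 + 1*5/8 = 5/8
  d_1[B] = 0*3/8 + 0*1/8 + 1*1/8 = 1/8
  d_1[C] = 0*1/2 + 0*3/8 + 1*1/4 = 1/4
d_1 = (A=5/8, B=1/8, C=1/4)
  d_2[A] = 5/8*1/8 + 1/8*1/2 + 1/4*5/8 = 19/64
  d_2[B] = 5/8*3/8 + 1/8*1/8 + 1/4*1/8 = 9/32
  d_2[C] = 5/8*1/2 + 1/8*3/8 + 1/4*1/4 = 27/64
d_2 = (A=19/64, B=9/32, C=27/64)
  d_3[A] = 19/64*1/8 + 9/32*1/2 + 27/64*5/8 = 113/256
  d_3[B] = 19/64*3/8 + 9/32*1/8 + 27/64*1/8 = 51/256
  d_3[C] = 19/64*1/2 + 9/32*3/8 + 27/64*1/4 = 23/64
d_3 = (A=113/256, B=51/256, C=23/64)

Answer: 113/256 51/256 23/64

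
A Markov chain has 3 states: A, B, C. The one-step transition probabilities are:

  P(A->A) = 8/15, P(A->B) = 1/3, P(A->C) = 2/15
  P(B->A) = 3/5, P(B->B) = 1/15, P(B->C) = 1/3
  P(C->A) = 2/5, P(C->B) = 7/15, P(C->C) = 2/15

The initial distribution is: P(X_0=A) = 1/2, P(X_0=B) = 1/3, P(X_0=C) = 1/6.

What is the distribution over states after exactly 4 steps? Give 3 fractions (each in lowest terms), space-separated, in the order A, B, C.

Propagating the distribution step by step (d_{t+1} = d_t * P):
d_0 = (A=1/2, B=1/3, C=1/6)
  d_1[A] = 1/2*8/15 + 1/3*3/5 + 1/6*2/5 = 8/15
  d_1[B] = 1/2*1/3 + 1/3*1/15 + 1/6*7/15 = 4/15
  d_1[C] = 1/2*2/15 + 1/3*1/3 + 1/6*2/15 = 1/5
d_1 = (A=8/15, B=4/15, C=1/5)
  d_2[A] = 8/15*8/15 + 4/15*3/5 + 1/5*2/5 = 118/225
  d_2[B] = 8/15*1/3 + 4/15*1/15 + 1/5*7/15 = 13/45
  d_2[C] = 8/15*2/15 + 4/15*1/3 + 1/5*2/15 = 14/75
d_2 = (A=118/225, B=13/45, C=14/75)
  d_3[A] = 118/225*8/15 + 13/45*3/5 + 14/75*2/5 = 1781/3375
  d_3[B] = 118/225*1/3 + 13/45*1/15 + 14/75*7/15 = 949/3375
  d_3[C] = 118/225*2/15 + 13/45*1/3 + 14/75*2/15 = 43/225
d_3 = (A=1781/3375, B=949/3375, C=43/225)
  d_4[A] = 1781/3375*8/15 + 949/3375*3/5 + 43/225*2/5 = 26659/50625
  d_4[B] = 1781/3375*1/3 + 949/3375*1/15 + 43/225*7/15 = 14369/50625
  d_4[C] = 1781/3375*2/15 + 949/3375*1/3 + 43/225*2/15 = 3199/16875
d_4 = (A=26659/50625, B=14369/50625, C=3199/16875)

Answer: 26659/50625 14369/50625 3199/16875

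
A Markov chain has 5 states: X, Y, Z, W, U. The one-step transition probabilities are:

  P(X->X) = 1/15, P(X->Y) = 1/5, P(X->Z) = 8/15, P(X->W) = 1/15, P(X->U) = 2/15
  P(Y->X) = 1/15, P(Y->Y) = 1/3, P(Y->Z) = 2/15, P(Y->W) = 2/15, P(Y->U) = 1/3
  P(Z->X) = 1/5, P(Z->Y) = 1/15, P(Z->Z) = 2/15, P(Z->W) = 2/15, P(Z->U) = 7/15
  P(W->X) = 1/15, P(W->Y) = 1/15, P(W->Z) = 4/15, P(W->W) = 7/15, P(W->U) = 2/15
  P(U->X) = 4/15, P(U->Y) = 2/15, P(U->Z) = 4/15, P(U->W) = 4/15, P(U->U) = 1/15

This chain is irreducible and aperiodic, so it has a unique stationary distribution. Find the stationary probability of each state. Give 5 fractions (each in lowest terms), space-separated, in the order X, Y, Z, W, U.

Answer: 6168/42103 5830/42103 10672/42103 9742/42103 9691/42103

Derivation:
The stationary distribution satisfies pi = pi * P, i.e.:
  pi_X = 1/15*pi_X + 1/15*pi_Y + 1/5*pi_Z + 1/15*pi_W + 4/15*pi_U
  pi_Y = 1/5*pi_X + 1/3*pi_Y + 1/15*pi_Z + 1/15*pi_W + 2/15*pi_U
  pi_Z = 8/15*pi_X + 2/15*pi_Y + 2/15*pi_Z + 4/15*pi_W + 4/15*pi_U
  pi_W = 1/15*pi_X + 2/15*pi_Y + 2/15*pi_Z + 7/15*pi_W + 4/15*pi_U
  pi_U = 2/15*pi_X + 1/3*pi_Y + 7/15*pi_Z + 2/15*pi_W + 1/15*pi_U
with normalization: pi_X + pi_Y + pi_Z + pi_W + pi_U = 1.

Using the first 4 balance equations plus normalization, the linear system A*pi = b is:
  [-14/15, 1/15, 1/5, 1/15, 4/15] . pi = 0
  [1/5, -2/3, 1/15, 1/15, 2/15] . pi = 0
  [8/15, 2/15, -13/15, 4/15, 4/15] . pi = 0
  [1/15, 2/15, 2/15, -8/15, 4/15] . pi = 0
  [1, 1, 1, 1, 1] . pi = 1

Solving yields:
  pi_X = 6168/42103
  pi_Y = 5830/42103
  pi_Z = 10672/42103
  pi_W = 9742/42103
  pi_U = 9691/42103

Verification (pi * P):
  6168/42103*1/15 + 5830/42103*1/15 + 10672/42103*1/5 + 9742/42103*1/15 + 9691/42103*4/15 = 6168/42103 = pi_X  (ok)
  6168/42103*1/5 + 5830/42103*1/3 + 10672/42103*1/15 + 9742/42103*1/15 + 9691/42103*2/15 = 5830/42103 = pi_Y  (ok)
  6168/42103*8/15 + 5830/42103*2/15 + 10672/42103*2/15 + 9742/42103*4/15 + 9691/42103*4/15 = 10672/42103 = pi_Z  (ok)
  6168/42103*1/15 + 5830/42103*2/15 + 10672/42103*2/15 + 9742/42103*7/15 + 9691/42103*4/15 = 9742/42103 = pi_W  (ok)
  6168/42103*2/15 + 5830/42103*1/3 + 10672/42103*7/15 + 9742/42103*2/15 + 9691/42103*1/15 = 9691/42103 = pi_U  (ok)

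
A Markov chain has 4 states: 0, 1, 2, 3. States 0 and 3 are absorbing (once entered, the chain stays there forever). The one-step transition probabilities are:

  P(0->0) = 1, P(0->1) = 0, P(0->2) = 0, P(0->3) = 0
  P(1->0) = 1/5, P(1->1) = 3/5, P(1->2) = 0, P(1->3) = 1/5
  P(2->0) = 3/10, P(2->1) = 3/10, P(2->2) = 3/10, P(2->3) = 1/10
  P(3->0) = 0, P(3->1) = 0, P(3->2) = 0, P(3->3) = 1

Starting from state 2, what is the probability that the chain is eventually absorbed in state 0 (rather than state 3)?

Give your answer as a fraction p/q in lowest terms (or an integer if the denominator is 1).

Let a_i = P(absorbed in 0 | start in state i).
Boundary conditions: a_0 = 1, a_3 = 0.
For each transient state i, a_i = sum_j P(i->j) * a_j:
  a_1 = 1/5*a_0 + 3/5*a_1 + 0*a_2 + 1/5*a_3
  a_2 = 3/10*a_0 + 3/10*a_1 + 3/10*a_2 + 1/10*a_3

Substituting a_0 = 1 and a_3 = 0, rearrange to (I - Q) a = r where r[i] = P(i -> 0):
  [2/5, 0] . (a_1, a_2) = 1/5
  [-3/10, 7/10] . (a_1, a_2) = 3/10

Solving yields:
  a_1 = 1/2
  a_2 = 9/14

Starting state is 2, so the absorption probability is a_2 = 9/14.

Answer: 9/14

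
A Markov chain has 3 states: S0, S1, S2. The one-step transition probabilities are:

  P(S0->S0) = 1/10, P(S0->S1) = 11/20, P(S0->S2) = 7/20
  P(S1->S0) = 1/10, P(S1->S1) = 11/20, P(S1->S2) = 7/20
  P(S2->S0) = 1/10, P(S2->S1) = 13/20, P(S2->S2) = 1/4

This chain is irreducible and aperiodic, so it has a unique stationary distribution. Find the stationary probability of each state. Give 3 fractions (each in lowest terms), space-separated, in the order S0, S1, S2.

The stationary distribution satisfies pi = pi * P, i.e.:
  pi_S0 = 1/10*pi_S0 + 1/10*pi_S1 + 1/10*pi_S2
  pi_S1 = 11/20*pi_S0 + 11/20*pi_S1 + 13/20*pi_S2
  pi_S2 = 7/20*pi_S0 + 7/20*pi_S1 + 1/4*pi_S2
with normalization: pi_S0 + pi_S1 + pi_S2 = 1.

Using the first 2 balance equations plus normalization, the linear system A*pi = b is:
  [-9/10, 1/10, 1/10] . pi = 0
  [11/20, -9/20, 13/20] . pi = 0
  [1, 1, 1] . pi = 1

Solving yields:
  pi_S0 = 1/10
  pi_S1 = 32/55
  pi_S2 = 7/22

Verification (pi * P):
  1/10*1/10 + 32/55*1/10 + 7/22*1/10 = 1/10 = pi_S0  (ok)
  1/10*11/20 + 32/55*11/20 + 7/22*13/20 = 32/55 = pi_S1  (ok)
  1/10*7/20 + 32/55*7/20 + 7/22*1/4 = 7/22 = pi_S2  (ok)

Answer: 1/10 32/55 7/22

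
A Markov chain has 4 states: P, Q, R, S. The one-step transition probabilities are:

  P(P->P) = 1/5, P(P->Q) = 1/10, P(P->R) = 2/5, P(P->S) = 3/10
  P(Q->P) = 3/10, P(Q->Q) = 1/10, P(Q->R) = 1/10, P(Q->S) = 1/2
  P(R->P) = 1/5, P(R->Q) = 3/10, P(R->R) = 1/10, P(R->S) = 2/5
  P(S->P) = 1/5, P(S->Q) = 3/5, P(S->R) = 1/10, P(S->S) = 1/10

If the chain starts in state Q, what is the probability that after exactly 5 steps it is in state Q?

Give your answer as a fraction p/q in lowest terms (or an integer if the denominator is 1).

Computing P^5 by repeated multiplication:
P^1 =
  P: [1/5, 1/10, 2/5, 3/10]
  Q: [3/10, 1/10, 1/10, 1/2]
  R: [1/5, 3/10, 1/10, 2/5]
  S: [1/5, 3/5, 1/10, 1/10]
P^2 =
  P: [21/100, 33/100, 4/25, 3/10]
  Q: [21/100, 37/100, 19/100, 23/100]
  R: [23/100, 8/25, 4/25, 29/100]
  S: [13/50, 17/100, 4/25, 41/100]
P^3 =
  P: [233/1000, 141/500, 163/1000, 161/500]
  Q: [237/1000, 253/1000, 163/1000, 347/1000]
  R: [29/125, 277/1000, 169/1000, 161/500]
  S: [217/1000, 337/1000, 89/500, 67/250]
P^4 =
  P: [1141/5000, 367/1250, 1699/10000, 3083/10000]
  Q: [2253/10000, 3061/10000, 1711/10000, 119/400]
  R: [2277/10000, 737/2500, 106/625, 3079/10000]
  S: [2337/10000, 337/1250, 1651/10000, 829/2500]
P^5 =
  P: [2867/12500, 28813/100000, 8423/50000, 6281/20000]
  Q: [23061/100000, 28297/100000, 16759/100000, 31883/100000]
  R: [5737/25000, 28787/100000, 16831/100000, 15717/50000]
  S: [2837/12500, 14941/50000, 17011/100000, 30411/100000]

(P^5)[Q -> Q] = 28297/100000

Answer: 28297/100000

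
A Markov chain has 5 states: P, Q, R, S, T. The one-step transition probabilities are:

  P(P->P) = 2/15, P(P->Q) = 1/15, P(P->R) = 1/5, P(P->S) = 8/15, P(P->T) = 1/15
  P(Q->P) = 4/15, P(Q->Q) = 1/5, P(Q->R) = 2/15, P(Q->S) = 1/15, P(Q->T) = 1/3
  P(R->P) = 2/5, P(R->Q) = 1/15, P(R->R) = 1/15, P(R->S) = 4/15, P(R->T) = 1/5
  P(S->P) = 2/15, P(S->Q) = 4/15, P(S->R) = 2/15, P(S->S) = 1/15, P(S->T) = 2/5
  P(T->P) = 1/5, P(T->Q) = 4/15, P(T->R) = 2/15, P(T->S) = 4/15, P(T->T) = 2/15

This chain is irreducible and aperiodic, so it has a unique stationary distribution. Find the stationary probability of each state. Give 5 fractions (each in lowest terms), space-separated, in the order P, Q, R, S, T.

Answer: 15746/74959 13846/74959 10354/74959 17849/74959 17164/74959

Derivation:
The stationary distribution satisfies pi = pi * P, i.e.:
  pi_P = 2/15*pi_P + 4/15*pi_Q + 2/5*pi_R + 2/15*pi_S + 1/5*pi_T
  pi_Q = 1/15*pi_P + 1/5*pi_Q + 1/15*pi_R + 4/15*pi_S + 4/15*pi_T
  pi_R = 1/5*pi_P + 2/15*pi_Q + 1/15*pi_R + 2/15*pi_S + 2/15*pi_T
  pi_S = 8/15*pi_P + 1/15*pi_Q + 4/15*pi_R + 1/15*pi_S + 4/15*pi_T
  pi_T = 1/15*pi_P + 1/3*pi_Q + 1/5*pi_R + 2/5*pi_S + 2/15*pi_T
with normalization: pi_P + pi_Q + pi_R + pi_S + pi_T = 1.

Using the first 4 balance equations plus normalization, the linear system A*pi = b is:
  [-13/15, 4/15, 2/5, 2/15, 1/5] . pi = 0
  [1/15, -4/5, 1/15, 4/15, 4/15] . pi = 0
  [1/5, 2/15, -14/15, 2/15, 2/15] . pi = 0
  [8/15, 1/15, 4/15, -14/15, 4/15] . pi = 0
  [1, 1, 1, 1, 1] . pi = 1

Solving yields:
  pi_P = 15746/74959
  pi_Q = 13846/74959
  pi_R = 10354/74959
  pi_S = 17849/74959
  pi_T = 17164/74959

Verification (pi * P):
  15746/74959*2/15 + 13846/74959*4/15 + 10354/74959*2/5 + 17849/74959*2/15 + 17164/74959*1/5 = 15746/74959 = pi_P  (ok)
  15746/74959*1/15 + 13846/74959*1/5 + 10354/74959*1/15 + 17849/74959*4/15 + 17164/74959*4/15 = 13846/74959 = pi_Q  (ok)
  15746/74959*1/5 + 13846/74959*2/15 + 10354/74959*1/15 + 17849/74959*2/15 + 17164/74959*2/15 = 10354/74959 = pi_R  (ok)
  15746/74959*8/15 + 13846/74959*1/15 + 10354/74959*4/15 + 17849/74959*1/15 + 17164/74959*4/15 = 17849/74959 = pi_S  (ok)
  15746/74959*1/15 + 13846/74959*1/3 + 10354/74959*1/5 + 17849/74959*2/5 + 17164/74959*2/15 = 17164/74959 = pi_T  (ok)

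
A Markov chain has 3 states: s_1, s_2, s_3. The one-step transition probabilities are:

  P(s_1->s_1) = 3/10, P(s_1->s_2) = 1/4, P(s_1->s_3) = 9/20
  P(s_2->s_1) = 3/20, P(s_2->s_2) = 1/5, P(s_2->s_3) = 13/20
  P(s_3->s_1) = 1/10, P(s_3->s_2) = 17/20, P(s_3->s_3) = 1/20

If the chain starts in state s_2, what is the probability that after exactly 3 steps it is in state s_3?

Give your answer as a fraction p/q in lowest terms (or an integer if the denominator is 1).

Answer: 121/250

Derivation:
Computing P^3 by repeated multiplication:
P^1 =
  s_1: [3/10, 1/4, 9/20]
  s_2: [3/20, 1/5, 13/20]
  s_3: [1/10, 17/20, 1/20]
P^2 =
  s_1: [69/400, 203/400, 8/25]
  s_2: [7/50, 63/100, 23/100]
  s_3: [13/80, 19/80, 3/5]
P^3 =
  s_1: [1279/8000, 3333/8000, 847/2000]
  s_2: [319/2000, 713/2000, 121/250]
  s_3: [231/1600, 957/1600, 103/400]

(P^3)[s_2 -> s_3] = 121/250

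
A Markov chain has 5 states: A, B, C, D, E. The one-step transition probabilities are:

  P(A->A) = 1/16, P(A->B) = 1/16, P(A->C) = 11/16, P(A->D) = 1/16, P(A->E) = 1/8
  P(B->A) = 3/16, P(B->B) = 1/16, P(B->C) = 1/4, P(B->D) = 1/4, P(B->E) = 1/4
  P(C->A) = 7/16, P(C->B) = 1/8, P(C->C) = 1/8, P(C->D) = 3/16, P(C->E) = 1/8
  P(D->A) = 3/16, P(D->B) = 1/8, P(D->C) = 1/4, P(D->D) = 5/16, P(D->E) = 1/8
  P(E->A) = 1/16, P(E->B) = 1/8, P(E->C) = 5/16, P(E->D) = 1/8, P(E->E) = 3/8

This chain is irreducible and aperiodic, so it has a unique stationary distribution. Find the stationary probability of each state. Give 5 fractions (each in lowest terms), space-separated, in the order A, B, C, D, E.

The stationary distribution satisfies pi = pi * P, i.e.:
  pi_A = 1/16*pi_A + 3/16*pi_B + 7/16*pi_C + 3/16*pi_D + 1/16*pi_E
  pi_B = 1/16*pi_A + 1/16*pi_B + 1/8*pi_C + 1/8*pi_D + 1/8*pi_E
  pi_C = 11/16*pi_A + 1/4*pi_B + 1/8*pi_C + 1/4*pi_D + 5/16*pi_E
  pi_D = 1/16*pi_A + 1/4*pi_B + 3/16*pi_C + 5/16*pi_D + 1/8*pi_E
  pi_E = 1/8*pi_A + 1/4*pi_B + 1/8*pi_C + 1/8*pi_D + 3/8*pi_E
with normalization: pi_A + pi_B + pi_C + pi_D + pi_E = 1.

Using the first 4 balance equations plus normalization, the linear system A*pi = b is:
  [-15/16, 3/16, 7/16, 3/16, 1/16] . pi = 0
  [1/16, -15/16, 1/8, 1/8, 1/8] . pi = 0
  [11/16, 1/4, -7/8, 1/4, 5/16] . pi = 0
  [1/16, 1/4, 3/16, -11/16, 1/8] . pi = 0
  [1, 1, 1, 1, 1] . pi = 1

Solving yields:
  pi_A = 1633/7540
  pi_B = 791/7540
  pi_C = 9551/30160
  pi_D = 5359/30160
  pi_E = 2777/15080

Verification (pi * P):
  1633/7540*1/16 + 791/7540*3/16 + 9551/30160*7/16 + 5359/30160*3/16 + 2777/15080*1/16 = 1633/7540 = pi_A  (ok)
  1633/7540*1/16 + 791/7540*1/16 + 9551/30160*1/8 + 5359/30160*1/8 + 2777/15080*1/8 = 791/7540 = pi_B  (ok)
  1633/7540*11/16 + 791/7540*1/4 + 9551/30160*1/8 + 5359/30160*1/4 + 2777/15080*5/16 = 9551/30160 = pi_C  (ok)
  1633/7540*1/16 + 791/7540*1/4 + 9551/30160*3/16 + 5359/30160*5/16 + 2777/15080*1/8 = 5359/30160 = pi_D  (ok)
  1633/7540*1/8 + 791/7540*1/4 + 9551/30160*1/8 + 5359/30160*1/8 + 2777/15080*3/8 = 2777/15080 = pi_E  (ok)

Answer: 1633/7540 791/7540 9551/30160 5359/30160 2777/15080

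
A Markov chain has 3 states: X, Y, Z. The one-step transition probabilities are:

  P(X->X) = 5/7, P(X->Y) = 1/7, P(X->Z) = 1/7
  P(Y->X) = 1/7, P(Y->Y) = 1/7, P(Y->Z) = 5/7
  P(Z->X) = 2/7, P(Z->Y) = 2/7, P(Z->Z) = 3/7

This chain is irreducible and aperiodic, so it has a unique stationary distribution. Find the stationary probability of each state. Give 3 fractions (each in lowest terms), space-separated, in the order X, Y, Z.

Answer: 14/31 6/31 11/31

Derivation:
The stationary distribution satisfies pi = pi * P, i.e.:
  pi_X = 5/7*pi_X + 1/7*pi_Y + 2/7*pi_Z
  pi_Y = 1/7*pi_X + 1/7*pi_Y + 2/7*pi_Z
  pi_Z = 1/7*pi_X + 5/7*pi_Y + 3/7*pi_Z
with normalization: pi_X + pi_Y + pi_Z = 1.

Using the first 2 balance equations plus normalization, the linear system A*pi = b is:
  [-2/7, 1/7, 2/7] . pi = 0
  [1/7, -6/7, 2/7] . pi = 0
  [1, 1, 1] . pi = 1

Solving yields:
  pi_X = 14/31
  pi_Y = 6/31
  pi_Z = 11/31

Verification (pi * P):
  14/31*5/7 + 6/31*1/7 + 11/31*2/7 = 14/31 = pi_X  (ok)
  14/31*1/7 + 6/31*1/7 + 11/31*2/7 = 6/31 = pi_Y  (ok)
  14/31*1/7 + 6/31*5/7 + 11/31*3/7 = 11/31 = pi_Z  (ok)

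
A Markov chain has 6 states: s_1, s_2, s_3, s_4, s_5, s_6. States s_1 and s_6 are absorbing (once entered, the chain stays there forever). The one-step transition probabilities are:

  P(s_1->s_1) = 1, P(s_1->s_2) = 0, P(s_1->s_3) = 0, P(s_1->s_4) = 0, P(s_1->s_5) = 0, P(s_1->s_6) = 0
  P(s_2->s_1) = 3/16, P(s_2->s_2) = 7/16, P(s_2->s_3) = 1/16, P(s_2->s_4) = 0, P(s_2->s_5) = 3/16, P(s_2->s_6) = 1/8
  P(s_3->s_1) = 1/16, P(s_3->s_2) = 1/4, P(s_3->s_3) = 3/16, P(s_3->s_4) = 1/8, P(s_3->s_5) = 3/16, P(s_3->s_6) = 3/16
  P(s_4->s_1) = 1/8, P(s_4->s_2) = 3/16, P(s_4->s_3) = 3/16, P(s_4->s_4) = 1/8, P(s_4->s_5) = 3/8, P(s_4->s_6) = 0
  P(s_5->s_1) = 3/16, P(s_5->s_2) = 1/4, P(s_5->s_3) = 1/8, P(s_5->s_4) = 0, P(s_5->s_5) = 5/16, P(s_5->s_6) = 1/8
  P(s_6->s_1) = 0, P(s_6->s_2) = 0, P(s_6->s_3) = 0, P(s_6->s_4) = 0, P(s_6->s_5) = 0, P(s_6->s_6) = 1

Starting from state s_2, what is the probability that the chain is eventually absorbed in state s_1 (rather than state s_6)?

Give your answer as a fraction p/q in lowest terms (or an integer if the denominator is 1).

Answer: 3768/6535

Derivation:
Let a_i = P(absorbed in s_1 | start in state i).
Boundary conditions: a_s_1 = 1, a_s_6 = 0.
For each transient state i, a_i = sum_j P(i->j) * a_j:
  a_s_2 = 3/16*a_s_1 + 7/16*a_s_2 + 1/16*a_s_3 + 0*a_s_4 + 3/16*a_s_5 + 1/8*a_s_6
  a_s_3 = 1/16*a_s_1 + 1/4*a_s_2 + 3/16*a_s_3 + 1/8*a_s_4 + 3/16*a_s_5 + 3/16*a_s_6
  a_s_4 = 1/8*a_s_1 + 3/16*a_s_2 + 3/16*a_s_3 + 1/8*a_s_4 + 3/8*a_s_5 + 0*a_s_6
  a_s_5 = 3/16*a_s_1 + 1/4*a_s_2 + 1/8*a_s_3 + 0*a_s_4 + 5/16*a_s_5 + 1/8*a_s_6

Substituting a_s_1 = 1 and a_s_6 = 0, rearrange to (I - Q) a = r where r[i] = P(i -> s_1):
  [9/16, -1/16, 0, -3/16] . (a_s_2, a_s_3, a_s_4, a_s_5) = 3/16
  [-1/4, 13/16, -1/8, -3/16] . (a_s_2, a_s_3, a_s_4, a_s_5) = 1/16
  [-3/16, -3/16, 7/8, -3/8] . (a_s_2, a_s_3, a_s_4, a_s_5) = 1/8
  [-1/4, -1/8, 0, 11/16] . (a_s_2, a_s_3, a_s_4, a_s_5) = 3/16

Solving yields:
  a_s_2 = 3768/6535
  a_s_3 = 3138/6535
  a_s_4 = 4009/6535
  a_s_5 = 3723/6535

Starting state is s_2, so the absorption probability is a_s_2 = 3768/6535.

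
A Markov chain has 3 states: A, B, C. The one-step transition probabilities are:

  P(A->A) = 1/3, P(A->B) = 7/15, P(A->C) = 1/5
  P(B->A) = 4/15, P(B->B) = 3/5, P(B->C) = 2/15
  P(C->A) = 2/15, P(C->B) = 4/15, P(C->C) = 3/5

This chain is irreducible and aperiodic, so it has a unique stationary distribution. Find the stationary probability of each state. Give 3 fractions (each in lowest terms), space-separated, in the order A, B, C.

Answer: 14/57 9/19 16/57

Derivation:
The stationary distribution satisfies pi = pi * P, i.e.:
  pi_A = 1/3*pi_A + 4/15*pi_B + 2/15*pi_C
  pi_B = 7/15*pi_A + 3/5*pi_B + 4/15*pi_C
  pi_C = 1/5*pi_A + 2/15*pi_B + 3/5*pi_C
with normalization: pi_A + pi_B + pi_C = 1.

Using the first 2 balance equations plus normalization, the linear system A*pi = b is:
  [-2/3, 4/15, 2/15] . pi = 0
  [7/15, -2/5, 4/15] . pi = 0
  [1, 1, 1] . pi = 1

Solving yields:
  pi_A = 14/57
  pi_B = 9/19
  pi_C = 16/57

Verification (pi * P):
  14/57*1/3 + 9/19*4/15 + 16/57*2/15 = 14/57 = pi_A  (ok)
  14/57*7/15 + 9/19*3/5 + 16/57*4/15 = 9/19 = pi_B  (ok)
  14/57*1/5 + 9/19*2/15 + 16/57*3/5 = 16/57 = pi_C  (ok)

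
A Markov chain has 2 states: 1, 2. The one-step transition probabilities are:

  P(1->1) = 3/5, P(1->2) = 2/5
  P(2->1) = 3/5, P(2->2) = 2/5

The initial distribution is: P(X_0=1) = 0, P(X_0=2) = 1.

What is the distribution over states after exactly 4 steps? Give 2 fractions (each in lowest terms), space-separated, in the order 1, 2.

Answer: 3/5 2/5

Derivation:
Propagating the distribution step by step (d_{t+1} = d_t * P):
d_0 = (1=0, 2=1)
  d_1[1] = 0*3/5 + 1*3/5 = 3/5
  d_1[2] = 0*2/5 + 1*2/5 = 2/5
d_1 = (1=3/5, 2=2/5)
  d_2[1] = 3/5*3/5 + 2/5*3/5 = 3/5
  d_2[2] = 3/5*2/5 + 2/5*2/5 = 2/5
d_2 = (1=3/5, 2=2/5)
  d_3[1] = 3/5*3/5 + 2/5*3/5 = 3/5
  d_3[2] = 3/5*2/5 + 2/5*2/5 = 2/5
d_3 = (1=3/5, 2=2/5)
  d_4[1] = 3/5*3/5 + 2/5*3/5 = 3/5
  d_4[2] = 3/5*2/5 + 2/5*2/5 = 2/5
d_4 = (1=3/5, 2=2/5)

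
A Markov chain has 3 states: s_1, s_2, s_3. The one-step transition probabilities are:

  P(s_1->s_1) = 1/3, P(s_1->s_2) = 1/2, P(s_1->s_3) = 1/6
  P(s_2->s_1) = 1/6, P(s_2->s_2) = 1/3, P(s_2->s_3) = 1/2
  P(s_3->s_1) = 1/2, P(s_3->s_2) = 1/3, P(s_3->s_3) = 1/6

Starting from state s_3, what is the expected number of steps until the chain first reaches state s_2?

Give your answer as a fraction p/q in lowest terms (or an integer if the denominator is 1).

Let h_i = expected steps to first reach s_2 from state i.
Boundary: h_s_2 = 0.
First-step equations for the other states:
  h_s_1 = 1 + 1/3*h_s_1 + 1/2*h_s_2 + 1/6*h_s_3
  h_s_3 = 1 + 1/2*h_s_1 + 1/3*h_s_2 + 1/6*h_s_3

Substituting h_s_2 = 0 and rearranging gives the linear system (I - Q) h = 1:
  [2/3, -1/6] . (h_s_1, h_s_3) = 1
  [-1/2, 5/6] . (h_s_1, h_s_3) = 1

Solving yields:
  h_s_1 = 36/17
  h_s_3 = 42/17

Starting state is s_3, so the expected hitting time is h_s_3 = 42/17.

Answer: 42/17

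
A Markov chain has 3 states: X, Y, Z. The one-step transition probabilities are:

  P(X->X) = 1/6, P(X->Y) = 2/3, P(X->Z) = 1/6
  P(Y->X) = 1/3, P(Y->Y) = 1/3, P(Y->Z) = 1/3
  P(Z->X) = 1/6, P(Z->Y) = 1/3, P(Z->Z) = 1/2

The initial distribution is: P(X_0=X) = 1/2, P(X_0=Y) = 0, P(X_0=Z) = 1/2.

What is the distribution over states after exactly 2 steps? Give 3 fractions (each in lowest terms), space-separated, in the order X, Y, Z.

Answer: 1/4 7/18 13/36

Derivation:
Propagating the distribution step by step (d_{t+1} = d_t * P):
d_0 = (X=1/2, Y=0, Z=1/2)
  d_1[X] = 1/2*1/6 + 0*1/3 + 1/2*1/6 = 1/6
  d_1[Y] = 1/2*2/3 + 0*1/3 + 1/2*1/3 = 1/2
  d_1[Z] = 1/2*1/6 + 0*1/3 + 1/2*1/2 = 1/3
d_1 = (X=1/6, Y=1/2, Z=1/3)
  d_2[X] = 1/6*1/6 + 1/2*1/3 + 1/3*1/6 = 1/4
  d_2[Y] = 1/6*2/3 + 1/2*1/3 + 1/3*1/3 = 7/18
  d_2[Z] = 1/6*1/6 + 1/2*1/3 + 1/3*1/2 = 13/36
d_2 = (X=1/4, Y=7/18, Z=13/36)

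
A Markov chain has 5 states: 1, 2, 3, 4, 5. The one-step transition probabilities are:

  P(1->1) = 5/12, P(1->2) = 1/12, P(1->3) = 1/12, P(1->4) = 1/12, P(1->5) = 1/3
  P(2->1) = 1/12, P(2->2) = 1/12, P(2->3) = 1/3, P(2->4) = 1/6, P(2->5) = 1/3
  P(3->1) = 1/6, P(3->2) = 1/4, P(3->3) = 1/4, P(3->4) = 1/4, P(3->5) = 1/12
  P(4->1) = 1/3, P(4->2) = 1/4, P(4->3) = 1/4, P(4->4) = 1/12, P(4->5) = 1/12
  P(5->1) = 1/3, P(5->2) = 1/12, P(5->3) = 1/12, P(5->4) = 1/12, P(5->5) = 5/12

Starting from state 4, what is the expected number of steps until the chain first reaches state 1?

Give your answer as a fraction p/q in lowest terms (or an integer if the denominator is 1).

Let h_i = expected steps to first reach 1 from state i.
Boundary: h_1 = 0.
First-step equations for the other states:
  h_2 = 1 + 1/12*h_1 + 1/12*h_2 + 1/3*h_3 + 1/6*h_4 + 1/3*h_5
  h_3 = 1 + 1/6*h_1 + 1/4*h_2 + 1/4*h_3 + 1/4*h_4 + 1/12*h_5
  h_4 = 1 + 1/3*h_1 + 1/4*h_2 + 1/4*h_3 + 1/12*h_4 + 1/12*h_5
  h_5 = 1 + 1/3*h_1 + 1/12*h_2 + 1/12*h_3 + 1/12*h_4 + 5/12*h_5

Substituting h_1 = 0 and rearranging gives the linear system (I - Q) h = 1:
  [11/12, -1/3, -1/6, -1/3] . (h_2, h_3, h_4, h_5) = 1
  [-1/4, 3/4, -1/4, -1/12] . (h_2, h_3, h_4, h_5) = 1
  [-1/4, -1/4, 11/12, -1/12] . (h_2, h_3, h_4, h_5) = 1
  [-1/12, -1/12, -1/12, 7/12] . (h_2, h_3, h_4, h_5) = 1

Solving yields:
  h_2 = 1708/351
  h_3 = 1652/351
  h_4 = 472/117
  h_5 = 428/117

Starting state is 4, so the expected hitting time is h_4 = 472/117.

Answer: 472/117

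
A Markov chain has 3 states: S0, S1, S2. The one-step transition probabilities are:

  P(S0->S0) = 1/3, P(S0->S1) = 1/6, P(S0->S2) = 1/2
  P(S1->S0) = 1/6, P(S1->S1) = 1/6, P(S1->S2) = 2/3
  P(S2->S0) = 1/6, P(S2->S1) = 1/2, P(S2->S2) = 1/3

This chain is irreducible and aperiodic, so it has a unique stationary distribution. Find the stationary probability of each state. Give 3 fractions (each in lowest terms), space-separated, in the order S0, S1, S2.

The stationary distribution satisfies pi = pi * P, i.e.:
  pi_S0 = 1/3*pi_S0 + 1/6*pi_S1 + 1/6*pi_S2
  pi_S1 = 1/6*pi_S0 + 1/6*pi_S1 + 1/2*pi_S2
  pi_S2 = 1/2*pi_S0 + 2/3*pi_S1 + 1/3*pi_S2
with normalization: pi_S0 + pi_S1 + pi_S2 = 1.

Using the first 2 balance equations plus normalization, the linear system A*pi = b is:
  [-2/3, 1/6, 1/6] . pi = 0
  [1/6, -5/6, 1/2] . pi = 0
  [1, 1, 1] . pi = 1

Solving yields:
  pi_S0 = 1/5
  pi_S1 = 13/40
  pi_S2 = 19/40

Verification (pi * P):
  1/5*1/3 + 13/40*1/6 + 19/40*1/6 = 1/5 = pi_S0  (ok)
  1/5*1/6 + 13/40*1/6 + 19/40*1/2 = 13/40 = pi_S1  (ok)
  1/5*1/2 + 13/40*2/3 + 19/40*1/3 = 19/40 = pi_S2  (ok)

Answer: 1/5 13/40 19/40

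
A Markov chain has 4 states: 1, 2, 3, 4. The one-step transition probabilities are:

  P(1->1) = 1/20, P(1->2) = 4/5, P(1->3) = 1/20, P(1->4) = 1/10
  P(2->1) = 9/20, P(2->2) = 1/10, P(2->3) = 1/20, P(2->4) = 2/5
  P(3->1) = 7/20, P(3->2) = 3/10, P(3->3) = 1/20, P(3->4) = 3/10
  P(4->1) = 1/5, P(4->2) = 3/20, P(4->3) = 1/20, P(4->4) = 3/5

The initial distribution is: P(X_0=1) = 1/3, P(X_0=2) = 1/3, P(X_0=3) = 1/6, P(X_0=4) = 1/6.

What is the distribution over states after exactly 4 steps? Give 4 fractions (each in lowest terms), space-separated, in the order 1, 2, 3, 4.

Answer: 11951/48000 12039/40000 1/20 96011/240000

Derivation:
Propagating the distribution step by step (d_{t+1} = d_t * P):
d_0 = (1=1/3, 2=1/3, 3=1/6, 4=1/6)
  d_1[1] = 1/3*1/20 + 1/3*9/20 + 1/6*7/20 + 1/6*1/5 = 31/120
  d_1[2] = 1/3*4/5 + 1/3*1/10 + 1/6*3/10 + 1/6*3/20 = 3/8
  d_1[3] = 1/3*1/20 + 1/3*1/20 + 1/6*1/20 + 1/6*1/20 = 1/20
  d_1[4] = 1/3*1/10 + 1/3*2/5 + 1/6*3/10 + 1/6*3/5 = 19/60
d_1 = (1=31/120, 2=3/8, 3=1/20, 4=19/60)
  d_2[1] = 31/120*1/20 + 3/8*9/20 + 1/20*7/20 + 19/60*1/5 = 21/80
  d_2[2] = 31/120*4/5 + 3/8*1/10 + 1/20*3/10 + 19/60*3/20 = 23/75
  d_2[3] = 31/120*1/20 + 3/8*1/20 + 1/20*1/20 + 19/60*1/20 = 1/20
  d_2[4] = 31/120*1/10 + 3/8*2/5 + 1/20*3/10 + 19/60*3/5 = 457/1200
d_2 = (1=21/80, 2=23/75, 3=1/20, 4=457/1200)
  d_3[1] = 21/80*1/20 + 23/75*9/20 + 1/20*7/20 + 457/1200*1/5 = 47/192
  d_3[2] = 21/80*4/5 + 23/75*1/10 + 1/20*3/10 + 457/1200*3/20 = 7507/24000
  d_3[3] = 21/80*1/20 + 23/75*1/20 + 1/20*1/20 + 457/1200*1/20 = 1/20
  d_3[4] = 21/80*1/10 + 23/75*2/5 + 1/20*3/10 + 457/1200*3/5 = 4709/12000
d_3 = (1=47/192, 2=7507/24000, 3=1/20, 4=4709/12000)
  d_4[1] = 47/192*1/20 + 7507/24000*9/20 + 1/20*7/20 + 4709/12000*1/5 = 11951/48000
  d_4[2] = 47/192*4/5 + 7507/24000*1/10 + 1/20*3/10 + 4709/12000*3/20 = 12039/40000
  d_4[3] = 47/192*1/20 + 7507/24000*1/20 + 1/20*1/20 + 4709/12000*1/20 = 1/20
  d_4[4] = 47/192*1/10 + 7507/24000*2/5 + 1/20*3/10 + 4709/12000*3/5 = 96011/240000
d_4 = (1=11951/48000, 2=12039/40000, 3=1/20, 4=96011/240000)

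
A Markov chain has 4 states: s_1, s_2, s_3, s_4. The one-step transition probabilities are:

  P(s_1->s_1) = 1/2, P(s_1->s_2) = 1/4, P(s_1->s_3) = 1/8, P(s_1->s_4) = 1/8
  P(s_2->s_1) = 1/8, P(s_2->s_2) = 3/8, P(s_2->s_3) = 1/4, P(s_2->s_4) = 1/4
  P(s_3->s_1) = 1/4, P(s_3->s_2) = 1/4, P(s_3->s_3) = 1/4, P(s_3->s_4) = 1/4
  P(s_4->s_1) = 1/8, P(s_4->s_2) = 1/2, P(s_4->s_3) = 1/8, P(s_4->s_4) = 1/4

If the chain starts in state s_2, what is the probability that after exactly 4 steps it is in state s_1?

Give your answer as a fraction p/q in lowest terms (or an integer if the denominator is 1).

Answer: 15/64

Derivation:
Computing P^4 by repeated multiplication:
P^1 =
  s_1: [1/2, 1/4, 1/8, 1/8]
  s_2: [1/8, 3/8, 1/4, 1/4]
  s_3: [1/4, 1/4, 1/4, 1/4]
  s_4: [1/8, 1/2, 1/8, 1/4]
P^2 =
  s_1: [21/64, 5/16, 11/64, 3/16]
  s_2: [13/64, 23/64, 13/64, 15/64]
  s_3: [1/4, 11/32, 3/16, 7/32]
  s_4: [3/16, 3/8, 13/64, 15/64]
P^3 =
  s_1: [69/256, 43/128, 95/512, 107/512]
  s_2: [29/128, 181/512, 25/128, 115/512]
  s_3: [31/128, 89/256, 49/256, 7/32]
  s_4: [113/512, 91/256, 101/512, 29/128]
P^4 =
  s_1: [1021/4096, 705/2048, 779/4096, 443/2048]
  s_2: [15/64, 1435/4096, 793/4096, 227/1024]
  s_3: [491/2048, 713/2048, 197/1024, 225/1024]
  s_4: [119/512, 719/2048, 795/4096, 911/4096]

(P^4)[s_2 -> s_1] = 15/64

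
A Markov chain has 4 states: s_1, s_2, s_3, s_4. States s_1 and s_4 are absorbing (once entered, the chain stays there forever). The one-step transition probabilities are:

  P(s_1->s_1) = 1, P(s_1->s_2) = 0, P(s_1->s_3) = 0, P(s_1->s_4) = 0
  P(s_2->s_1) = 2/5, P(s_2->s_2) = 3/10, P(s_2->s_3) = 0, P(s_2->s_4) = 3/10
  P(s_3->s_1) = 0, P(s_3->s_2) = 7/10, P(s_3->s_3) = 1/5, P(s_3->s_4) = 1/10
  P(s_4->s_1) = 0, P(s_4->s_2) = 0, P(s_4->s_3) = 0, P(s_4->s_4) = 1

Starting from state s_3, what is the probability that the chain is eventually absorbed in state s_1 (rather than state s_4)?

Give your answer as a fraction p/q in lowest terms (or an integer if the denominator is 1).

Let a_i = P(absorbed in s_1 | start in state i).
Boundary conditions: a_s_1 = 1, a_s_4 = 0.
For each transient state i, a_i = sum_j P(i->j) * a_j:
  a_s_2 = 2/5*a_s_1 + 3/10*a_s_2 + 0*a_s_3 + 3/10*a_s_4
  a_s_3 = 0*a_s_1 + 7/10*a_s_2 + 1/5*a_s_3 + 1/10*a_s_4

Substituting a_s_1 = 1 and a_s_4 = 0, rearrange to (I - Q) a = r where r[i] = P(i -> s_1):
  [7/10, 0] . (a_s_2, a_s_3) = 2/5
  [-7/10, 4/5] . (a_s_2, a_s_3) = 0

Solving yields:
  a_s_2 = 4/7
  a_s_3 = 1/2

Starting state is s_3, so the absorption probability is a_s_3 = 1/2.

Answer: 1/2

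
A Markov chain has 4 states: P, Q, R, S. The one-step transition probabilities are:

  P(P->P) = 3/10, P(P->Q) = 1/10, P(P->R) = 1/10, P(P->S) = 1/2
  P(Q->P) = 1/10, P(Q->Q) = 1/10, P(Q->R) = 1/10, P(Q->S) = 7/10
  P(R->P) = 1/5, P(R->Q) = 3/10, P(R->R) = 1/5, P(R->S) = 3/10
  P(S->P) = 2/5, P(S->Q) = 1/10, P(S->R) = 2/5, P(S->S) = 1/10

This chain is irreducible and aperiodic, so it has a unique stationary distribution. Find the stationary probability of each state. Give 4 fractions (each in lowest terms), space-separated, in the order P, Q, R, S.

Answer: 185/654 95/654 74/327 113/327

Derivation:
The stationary distribution satisfies pi = pi * P, i.e.:
  pi_P = 3/10*pi_P + 1/10*pi_Q + 1/5*pi_R + 2/5*pi_S
  pi_Q = 1/10*pi_P + 1/10*pi_Q + 3/10*pi_R + 1/10*pi_S
  pi_R = 1/10*pi_P + 1/10*pi_Q + 1/5*pi_R + 2/5*pi_S
  pi_S = 1/2*pi_P + 7/10*pi_Q + 3/10*pi_R + 1/10*pi_S
with normalization: pi_P + pi_Q + pi_R + pi_S = 1.

Using the first 3 balance equations plus normalization, the linear system A*pi = b is:
  [-7/10, 1/10, 1/5, 2/5] . pi = 0
  [1/10, -9/10, 3/10, 1/10] . pi = 0
  [1/10, 1/10, -4/5, 2/5] . pi = 0
  [1, 1, 1, 1] . pi = 1

Solving yields:
  pi_P = 185/654
  pi_Q = 95/654
  pi_R = 74/327
  pi_S = 113/327

Verification (pi * P):
  185/654*3/10 + 95/654*1/10 + 74/327*1/5 + 113/327*2/5 = 185/654 = pi_P  (ok)
  185/654*1/10 + 95/654*1/10 + 74/327*3/10 + 113/327*1/10 = 95/654 = pi_Q  (ok)
  185/654*1/10 + 95/654*1/10 + 74/327*1/5 + 113/327*2/5 = 74/327 = pi_R  (ok)
  185/654*1/2 + 95/654*7/10 + 74/327*3/10 + 113/327*1/10 = 113/327 = pi_S  (ok)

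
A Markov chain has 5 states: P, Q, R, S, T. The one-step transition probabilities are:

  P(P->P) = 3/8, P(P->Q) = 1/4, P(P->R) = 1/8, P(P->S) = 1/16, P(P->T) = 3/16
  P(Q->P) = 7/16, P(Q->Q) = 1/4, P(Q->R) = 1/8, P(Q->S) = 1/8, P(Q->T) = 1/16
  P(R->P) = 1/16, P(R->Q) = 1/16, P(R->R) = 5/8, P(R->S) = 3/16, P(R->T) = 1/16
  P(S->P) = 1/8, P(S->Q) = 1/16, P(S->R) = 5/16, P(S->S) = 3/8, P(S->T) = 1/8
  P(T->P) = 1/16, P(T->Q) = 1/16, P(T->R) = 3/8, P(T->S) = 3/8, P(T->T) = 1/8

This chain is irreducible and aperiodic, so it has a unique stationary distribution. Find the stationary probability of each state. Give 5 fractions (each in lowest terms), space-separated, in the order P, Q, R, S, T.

Answer: 1419/8119 952/8119 3121/8119 1778/8119 849/8119

Derivation:
The stationary distribution satisfies pi = pi * P, i.e.:
  pi_P = 3/8*pi_P + 7/16*pi_Q + 1/16*pi_R + 1/8*pi_S + 1/16*pi_T
  pi_Q = 1/4*pi_P + 1/4*pi_Q + 1/16*pi_R + 1/16*pi_S + 1/16*pi_T
  pi_R = 1/8*pi_P + 1/8*pi_Q + 5/8*pi_R + 5/16*pi_S + 3/8*pi_T
  pi_S = 1/16*pi_P + 1/8*pi_Q + 3/16*pi_R + 3/8*pi_S + 3/8*pi_T
  pi_T = 3/16*pi_P + 1/16*pi_Q + 1/16*pi_R + 1/8*pi_S + 1/8*pi_T
with normalization: pi_P + pi_Q + pi_R + pi_S + pi_T = 1.

Using the first 4 balance equations plus normalization, the linear system A*pi = b is:
  [-5/8, 7/16, 1/16, 1/8, 1/16] . pi = 0
  [1/4, -3/4, 1/16, 1/16, 1/16] . pi = 0
  [1/8, 1/8, -3/8, 5/16, 3/8] . pi = 0
  [1/16, 1/8, 3/16, -5/8, 3/8] . pi = 0
  [1, 1, 1, 1, 1] . pi = 1

Solving yields:
  pi_P = 1419/8119
  pi_Q = 952/8119
  pi_R = 3121/8119
  pi_S = 1778/8119
  pi_T = 849/8119

Verification (pi * P):
  1419/8119*3/8 + 952/8119*7/16 + 3121/8119*1/16 + 1778/8119*1/8 + 849/8119*1/16 = 1419/8119 = pi_P  (ok)
  1419/8119*1/4 + 952/8119*1/4 + 3121/8119*1/16 + 1778/8119*1/16 + 849/8119*1/16 = 952/8119 = pi_Q  (ok)
  1419/8119*1/8 + 952/8119*1/8 + 3121/8119*5/8 + 1778/8119*5/16 + 849/8119*3/8 = 3121/8119 = pi_R  (ok)
  1419/8119*1/16 + 952/8119*1/8 + 3121/8119*3/16 + 1778/8119*3/8 + 849/8119*3/8 = 1778/8119 = pi_S  (ok)
  1419/8119*3/16 + 952/8119*1/16 + 3121/8119*1/16 + 1778/8119*1/8 + 849/8119*1/8 = 849/8119 = pi_T  (ok)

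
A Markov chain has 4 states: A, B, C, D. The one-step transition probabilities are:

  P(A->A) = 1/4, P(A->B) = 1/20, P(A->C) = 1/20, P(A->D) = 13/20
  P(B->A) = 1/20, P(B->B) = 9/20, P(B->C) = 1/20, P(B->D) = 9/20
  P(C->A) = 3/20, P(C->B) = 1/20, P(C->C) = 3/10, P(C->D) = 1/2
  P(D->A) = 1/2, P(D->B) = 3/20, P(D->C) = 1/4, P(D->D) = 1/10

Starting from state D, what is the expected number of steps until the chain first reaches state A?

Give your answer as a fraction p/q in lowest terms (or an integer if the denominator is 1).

Answer: 5160/1751

Derivation:
Let h_i = expected steps to first reach A from state i.
Boundary: h_A = 0.
First-step equations for the other states:
  h_B = 1 + 1/20*h_A + 9/20*h_B + 1/20*h_C + 9/20*h_D
  h_C = 1 + 3/20*h_A + 1/20*h_B + 3/10*h_C + 1/2*h_D
  h_D = 1 + 1/2*h_A + 3/20*h_B + 1/4*h_C + 1/10*h_D

Substituting h_A = 0 and rearranging gives the linear system (I - Q) h = 1:
  [11/20, -1/20, -9/20] . (h_B, h_C, h_D) = 1
  [-1/20, 7/10, -1/2] . (h_B, h_C, h_D) = 1
  [-3/20, -1/4, 9/10] . (h_B, h_C, h_D) = 1

Solving yields:
  h_B = 8020/1751
  h_C = 6760/1751
  h_D = 5160/1751

Starting state is D, so the expected hitting time is h_D = 5160/1751.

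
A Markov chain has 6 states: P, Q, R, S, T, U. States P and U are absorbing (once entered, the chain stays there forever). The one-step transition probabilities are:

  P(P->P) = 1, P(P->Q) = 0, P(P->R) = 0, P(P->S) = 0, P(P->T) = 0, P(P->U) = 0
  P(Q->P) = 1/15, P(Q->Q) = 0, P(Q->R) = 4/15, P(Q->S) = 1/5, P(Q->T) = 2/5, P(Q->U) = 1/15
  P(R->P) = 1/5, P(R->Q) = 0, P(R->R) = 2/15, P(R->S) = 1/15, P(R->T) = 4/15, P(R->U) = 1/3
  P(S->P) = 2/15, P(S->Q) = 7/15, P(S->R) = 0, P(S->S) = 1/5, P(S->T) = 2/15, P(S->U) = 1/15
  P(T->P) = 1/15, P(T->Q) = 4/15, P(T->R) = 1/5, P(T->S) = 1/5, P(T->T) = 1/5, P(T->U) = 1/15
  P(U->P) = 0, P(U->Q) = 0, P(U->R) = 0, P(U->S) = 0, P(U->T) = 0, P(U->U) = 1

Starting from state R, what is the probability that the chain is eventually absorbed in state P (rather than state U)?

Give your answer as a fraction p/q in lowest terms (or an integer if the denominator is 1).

Answer: 68/163

Derivation:
Let a_i = P(absorbed in P | start in state i).
Boundary conditions: a_P = 1, a_U = 0.
For each transient state i, a_i = sum_j P(i->j) * a_j:
  a_Q = 1/15*a_P + 0*a_Q + 4/15*a_R + 1/5*a_S + 2/5*a_T + 1/15*a_U
  a_R = 1/5*a_P + 0*a_Q + 2/15*a_R + 1/15*a_S + 4/15*a_T + 1/3*a_U
  a_S = 2/15*a_P + 7/15*a_Q + 0*a_R + 1/5*a_S + 2/15*a_T + 1/15*a_U
  a_T = 1/15*a_P + 4/15*a_Q + 1/5*a_R + 1/5*a_S + 1/5*a_T + 1/15*a_U

Substituting a_P = 1 and a_U = 0, rearrange to (I - Q) a = r where r[i] = P(i -> P):
  [1, -4/15, -1/5, -2/5] . (a_Q, a_R, a_S, a_T) = 1/15
  [0, 13/15, -1/15, -4/15] . (a_Q, a_R, a_S, a_T) = 1/5
  [-7/15, 0, 4/5, -2/15] . (a_Q, a_R, a_S, a_T) = 2/15
  [-4/15, -1/5, -1/5, 4/5] . (a_Q, a_R, a_S, a_T) = 1/15

Solving yields:
  a_Q = 77/163
  a_R = 68/163
  a_S = 85/163
  a_T = 155/326

Starting state is R, so the absorption probability is a_R = 68/163.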